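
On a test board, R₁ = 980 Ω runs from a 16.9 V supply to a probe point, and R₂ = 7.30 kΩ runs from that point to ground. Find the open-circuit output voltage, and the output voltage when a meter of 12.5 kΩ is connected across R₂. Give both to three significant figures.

Unloaded: 14.9 V; loaded: 13.9 V

Open-circuit: V = 16.9 × 7300/(980 + 7300) = 14.9 V.
With the load, R₂ becomes R₂‖R_L = 4609 Ω, so V = 16.9 × 4609/5589 = 13.9 V.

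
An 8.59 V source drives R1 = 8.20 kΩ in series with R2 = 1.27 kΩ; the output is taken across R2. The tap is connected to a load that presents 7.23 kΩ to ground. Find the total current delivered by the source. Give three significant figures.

R2‖R_L = 1.080 kΩ, so the source sees R1 + R2‖R_L = 9.280 kΩ.
I = 8.59 V / 9.280 kΩ = 0.926 mA.

I ≈ 0.926 mA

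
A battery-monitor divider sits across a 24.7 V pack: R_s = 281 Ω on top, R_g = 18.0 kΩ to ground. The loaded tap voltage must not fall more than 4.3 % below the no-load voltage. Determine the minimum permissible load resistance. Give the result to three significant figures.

Output resistance R_th = R_s‖R_g = (281 × 18000)/18280 = 276.7 Ω.
The fractional drop is R_th/(R_th + R_L); requiring this ≤ 0.0430 gives R_L ≥ R_th(1/0.0430 − 1) = 276.7 × 22.26 = 6.16 kΩ.

R_L(min) ≈ 6.16 kΩ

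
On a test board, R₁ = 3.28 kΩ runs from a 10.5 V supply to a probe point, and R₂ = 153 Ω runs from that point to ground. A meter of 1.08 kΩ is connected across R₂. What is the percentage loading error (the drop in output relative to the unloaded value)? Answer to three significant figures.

The divider's output (Thévenin) resistance is R₁‖R₂ = 146.2 Ω.
Fractional drop under load = R_th/(R_th + R_L) = 146.2 / (146.2 + 1080) = 0.1192.
So the output falls by 11.9 %.

11.9 %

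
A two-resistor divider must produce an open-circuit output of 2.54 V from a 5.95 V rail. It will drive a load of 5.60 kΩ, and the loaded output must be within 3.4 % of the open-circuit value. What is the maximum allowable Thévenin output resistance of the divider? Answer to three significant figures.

R_th ≤ 197 Ω

Loading drop = R_th/(R_th + R_L) ≤ 0.0340, so R_th ≤ R_L · ε/(1−ε) = 5.60 kΩ × 0.0340/0.9660 = 197 Ω.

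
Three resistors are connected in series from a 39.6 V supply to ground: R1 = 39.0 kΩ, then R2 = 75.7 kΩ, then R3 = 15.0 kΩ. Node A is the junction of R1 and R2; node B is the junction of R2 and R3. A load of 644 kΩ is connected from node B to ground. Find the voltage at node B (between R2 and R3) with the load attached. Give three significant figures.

At node B, R3 is in parallel with the load: R3‖R_L = 14.66 kΩ.
Below node A the resistance is R2 + (R3‖R_L) = 90.36 kΩ, so V_A = 39.6 × 90.36/129.4 = 27.66 V.
Then V_B = V_A × (R3‖R_L)/(R2 + R3‖R_L) = 27.66 × 14.66/90.36 = 4.49 V.

V ≈ 4.49 V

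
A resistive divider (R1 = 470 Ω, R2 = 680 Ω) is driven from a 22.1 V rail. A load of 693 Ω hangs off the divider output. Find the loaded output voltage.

V_out ≈ 9.33 V

The load sits in parallel with R2: R2‖R_L = (680 × 693) / (680 + 693) = 343.2 Ω.
V_out = 22.1 × 343.2 / (470 + 343.2) = 22.1 × 343.2/813.2 = 9.33 V.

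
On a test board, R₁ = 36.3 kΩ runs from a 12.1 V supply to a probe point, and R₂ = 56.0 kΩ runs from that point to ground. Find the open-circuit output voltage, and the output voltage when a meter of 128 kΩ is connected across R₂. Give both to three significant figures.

Open-circuit: V = 12.1 × 56.0/(36.3 + 56.0) = 7.34 V.
With the load, R₂ becomes R₂‖R_L = 38.96 kΩ, so V = 12.1 × 38.96/75.26 = 6.26 V.

Unloaded: 7.34 V; loaded: 6.26 V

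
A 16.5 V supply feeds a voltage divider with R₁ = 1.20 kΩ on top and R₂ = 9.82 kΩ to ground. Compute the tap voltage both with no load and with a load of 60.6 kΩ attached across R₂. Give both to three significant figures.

Open-circuit: V = 16.5 × 9.82/(1.20 + 9.82) = 14.7 V.
With the load, R₂ becomes R₂‖R_L = 8.451 kΩ, so V = 16.5 × 8.451/9.651 = 14.4 V.

Unloaded: 14.7 V; loaded: 14.4 V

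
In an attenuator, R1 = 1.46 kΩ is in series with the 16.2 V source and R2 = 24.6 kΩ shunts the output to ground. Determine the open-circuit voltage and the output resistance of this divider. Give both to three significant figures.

V_th is the open-circuit tap voltage: 16.2 × 24.6/(1.46 + 24.6) = 15.3 V.
With the supply zeroed, R1 and R2 appear in parallel from the tap: R_th = R1‖R2 = (1.46 × 24.6)/26.06 = 1.38 kΩ.

V_th = 15.3 V, R_th = 1.38 kΩ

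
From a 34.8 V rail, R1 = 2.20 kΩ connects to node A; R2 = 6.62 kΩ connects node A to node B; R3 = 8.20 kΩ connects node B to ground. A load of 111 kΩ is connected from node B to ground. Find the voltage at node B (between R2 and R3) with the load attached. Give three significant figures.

V ≈ 16.1 V

At node B, R3 is in parallel with the load: R3‖R_L = 7.636 kΩ.
Below node A the resistance is R2 + (R3‖R_L) = 14.26 kΩ, so V_A = 34.8 × 14.26/16.46 = 30.15 V.
Then V_B = V_A × (R3‖R_L)/(R2 + R3‖R_L) = 30.15 × 7.636/14.26 = 16.1 V.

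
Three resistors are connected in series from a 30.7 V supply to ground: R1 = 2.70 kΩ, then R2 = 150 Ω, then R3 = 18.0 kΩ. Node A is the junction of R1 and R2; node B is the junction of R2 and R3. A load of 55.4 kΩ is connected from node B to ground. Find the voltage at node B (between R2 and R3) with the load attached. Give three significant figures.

V ≈ 25.4 V

At node B, R3 is in parallel with the load: R3‖R_L = 13590 Ω.
Below node A the resistance is R2 + (R3‖R_L) = 13740 Ω, so V_A = 30.7 × 13740/16440 = 25.66 V.
Then V_B = V_A × (R3‖R_L)/(R2 + R3‖R_L) = 25.66 × 13590/13740 = 25.4 V.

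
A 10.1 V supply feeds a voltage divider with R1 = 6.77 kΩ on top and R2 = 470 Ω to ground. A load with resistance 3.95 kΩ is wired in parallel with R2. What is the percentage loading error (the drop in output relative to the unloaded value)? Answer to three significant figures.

10.0 %

The divider's output (Thévenin) resistance is R1‖R2 = 439.5 Ω.
Fractional drop under load = R_th/(R_th + R_L) = 439.5 / (439.5 + 3950) = 0.1001.
So the output falls by 10.0 %.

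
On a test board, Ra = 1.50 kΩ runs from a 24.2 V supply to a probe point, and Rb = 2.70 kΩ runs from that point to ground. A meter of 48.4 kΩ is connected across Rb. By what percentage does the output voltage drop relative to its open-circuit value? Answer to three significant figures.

1.95 %

The divider's output (Thévenin) resistance is Ra‖Rb = 0.9643 kΩ.
Fractional drop under load = R_th/(R_th + R_L) = 0.9643 / (0.9643 + 48.4) = 0.01953.
So the output falls by 1.95 %.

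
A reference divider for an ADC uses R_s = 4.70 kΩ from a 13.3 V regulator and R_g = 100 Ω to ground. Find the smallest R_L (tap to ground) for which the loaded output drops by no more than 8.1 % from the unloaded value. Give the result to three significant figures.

Output resistance R_th = R_s‖R_g = (4700 × 100)/4800 = 97.92 Ω.
The fractional drop is R_th/(R_th + R_L); requiring this ≤ 0.0810 gives R_L ≥ R_th(1/0.0810 − 1) = 97.92 × 11.35 = 1.11 kΩ.

R_L(min) ≈ 1.11 kΩ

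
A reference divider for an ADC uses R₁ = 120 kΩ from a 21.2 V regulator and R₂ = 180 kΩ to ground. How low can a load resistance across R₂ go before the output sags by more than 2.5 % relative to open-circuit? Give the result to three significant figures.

R_L(min) ≈ 2.81 MΩ

Output resistance R_th = R₁‖R₂ = (120 × 180)/300.0 = 72.00 kΩ.
The fractional drop is R_th/(R_th + R_L); requiring this ≤ 0.0250 gives R_L ≥ R_th(1/0.0250 − 1) = 72.00 × 39.00 = 2.81 MΩ.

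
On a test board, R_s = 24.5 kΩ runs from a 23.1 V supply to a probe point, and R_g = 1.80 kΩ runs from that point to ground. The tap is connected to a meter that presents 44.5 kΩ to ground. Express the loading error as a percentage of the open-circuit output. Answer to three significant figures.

The divider's output (Thévenin) resistance is R_s‖R_g = 1.677 kΩ.
Fractional drop under load = R_th/(R_th + R_L) = 1.677 / (1.677 + 44.5) = 0.03631.
So the output falls by 3.63 %.

3.63 %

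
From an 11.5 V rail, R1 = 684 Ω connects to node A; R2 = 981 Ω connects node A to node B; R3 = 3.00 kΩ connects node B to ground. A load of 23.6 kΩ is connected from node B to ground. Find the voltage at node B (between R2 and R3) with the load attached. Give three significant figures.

V ≈ 7.07 V

At node B, R3 is in parallel with the load: R3‖R_L = 2662 Ω.
Below node A the resistance is R2 + (R3‖R_L) = 3643 Ω, so V_A = 11.5 × 3643/4327 = 9.682 V.
Then V_B = V_A × (R3‖R_L)/(R2 + R3‖R_L) = 9.682 × 2662/3643 = 7.07 V.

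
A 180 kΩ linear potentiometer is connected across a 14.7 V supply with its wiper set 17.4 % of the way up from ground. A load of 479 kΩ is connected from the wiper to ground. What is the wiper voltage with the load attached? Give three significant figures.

The wiper splits the pot into (1−α)R = 148.7 kΩ above and αR = 31.32 kΩ below.
Lower section ‖ load = 29.40 kΩ.
V_wiper = 14.7 × 29.40/(148.7 + 29.40) = 2.43 V.

V ≈ 2.43 V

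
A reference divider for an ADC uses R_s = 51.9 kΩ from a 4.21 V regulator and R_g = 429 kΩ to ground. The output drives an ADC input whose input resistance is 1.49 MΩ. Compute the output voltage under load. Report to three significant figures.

The load sits in parallel with R_g: R_g‖R_L = (429 × 1490) / (429 + 1490) = 333.1 kΩ.
V_out = 4.21 × 333.1 / (51.9 + 333.1) = 4.21 × 333.1/385.0 = 3.64 V.
(Unloaded it would have been 3.76 V.)

V_out ≈ 3.64 V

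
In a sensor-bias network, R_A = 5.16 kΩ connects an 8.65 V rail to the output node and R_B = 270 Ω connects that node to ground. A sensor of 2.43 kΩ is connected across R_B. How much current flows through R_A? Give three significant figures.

R_B‖R_L = 243.0 Ω, so the source sees R_A + R_B‖R_L = 5403 Ω.
I = 8.65 V / 5403 Ω = 1.60 mA.

I ≈ 1.60 mA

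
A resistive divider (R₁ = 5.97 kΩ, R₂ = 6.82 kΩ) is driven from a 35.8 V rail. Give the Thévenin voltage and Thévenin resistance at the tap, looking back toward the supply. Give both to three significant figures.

V_th is the open-circuit tap voltage: 35.8 × 6.82/(5.97 + 6.82) = 19.1 V.
With the supply zeroed, R₁ and R₂ appear in parallel from the tap: R_th = R₁‖R₂ = (5.97 × 6.82)/12.79 = 3.18 kΩ.

V_th = 19.1 V, R_th = 3.18 kΩ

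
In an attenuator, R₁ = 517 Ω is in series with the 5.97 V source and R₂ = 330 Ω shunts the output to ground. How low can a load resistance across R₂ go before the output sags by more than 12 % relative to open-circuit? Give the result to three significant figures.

R_L(min) ≈ 1.48 kΩ

Output resistance R_th = R₁‖R₂ = (517 × 330)/847.0 = 201.4 Ω.
The fractional drop is R_th/(R_th + R_L); requiring this ≤ 0.120 gives R_L ≥ R_th(1/0.120 − 1) = 201.4 × 7.333 = 1.48 kΩ.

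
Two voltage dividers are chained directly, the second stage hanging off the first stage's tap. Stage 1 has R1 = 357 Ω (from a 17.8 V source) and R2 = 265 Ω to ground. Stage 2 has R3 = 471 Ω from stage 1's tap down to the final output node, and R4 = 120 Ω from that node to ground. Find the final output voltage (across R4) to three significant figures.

V_out ≈ 1.22 V

Stage 2 presents R3+R4 = 591.0 Ω as a load on stage 1's tap.
Stage 1's lower leg becomes R2‖(R3+R4) = 183.0 Ω, so V_mid = 17.8 × 183.0/540.0 = 6.031 V.
Stage 2 is itself unloaded: V_out = V_mid × R4/(R3+R4) = 6.031 × 120/591.0 = 1.22 V.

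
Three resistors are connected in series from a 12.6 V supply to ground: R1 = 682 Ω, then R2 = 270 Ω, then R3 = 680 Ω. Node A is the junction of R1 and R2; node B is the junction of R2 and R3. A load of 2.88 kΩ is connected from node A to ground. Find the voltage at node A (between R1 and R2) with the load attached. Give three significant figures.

V ≈ 6.45 V

Below node A the series string R2+R3 = 950.0 Ω sits in parallel with the 2880 Ω load: 714.4 Ω.
V_A = 12.6 × 714.4/(682 + 714.4) = 6.45 V.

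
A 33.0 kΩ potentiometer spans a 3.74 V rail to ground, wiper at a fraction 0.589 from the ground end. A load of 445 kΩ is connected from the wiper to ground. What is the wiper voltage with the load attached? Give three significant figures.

V ≈ 2.16 V

The wiper splits the pot into (1−α)R = 13.56 kΩ above and αR = 19.44 kΩ below.
Lower section ‖ load = 18.62 kΩ.
V_wiper = 3.74 × 18.62/(13.56 + 18.62) = 2.16 V.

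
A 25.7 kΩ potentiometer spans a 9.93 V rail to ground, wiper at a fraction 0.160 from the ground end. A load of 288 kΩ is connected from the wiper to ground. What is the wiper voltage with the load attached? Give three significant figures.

V ≈ 1.57 V

The wiper splits the pot into (1−α)R = 21.59 kΩ above and αR = 4.112 kΩ below.
Lower section ‖ load = 4.054 kΩ.
V_wiper = 9.93 × 4.054/(21.59 + 4.054) = 1.57 V.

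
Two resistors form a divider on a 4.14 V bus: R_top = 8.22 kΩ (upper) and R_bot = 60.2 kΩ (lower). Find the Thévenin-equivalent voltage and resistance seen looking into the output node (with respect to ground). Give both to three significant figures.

V_th is the open-circuit tap voltage: 4.14 × 60.2/(8.22 + 60.2) = 3.64 V.
With the supply zeroed, R_top and R_bot appear in parallel from the tap: R_th = R_top‖R_bot = (8.22 × 60.2)/68.42 = 7.23 kΩ.

V_th = 3.64 V, R_th = 7.23 kΩ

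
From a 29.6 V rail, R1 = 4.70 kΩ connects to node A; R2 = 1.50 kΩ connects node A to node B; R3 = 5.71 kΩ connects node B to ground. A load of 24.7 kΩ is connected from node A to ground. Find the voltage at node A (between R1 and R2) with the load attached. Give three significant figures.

V ≈ 16.1 V

Below node A the series string R2+R3 = 7.210 kΩ sits in parallel with the 24.7 kΩ load: 5.581 kΩ.
V_A = 29.6 × 5.581/(4.70 + 5.581) = 16.1 V.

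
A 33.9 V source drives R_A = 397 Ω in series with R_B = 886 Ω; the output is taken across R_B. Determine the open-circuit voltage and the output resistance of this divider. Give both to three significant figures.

V_th is the open-circuit tap voltage: 33.9 × 886/(397 + 886) = 23.4 V.
With the supply zeroed, R_A and R_B appear in parallel from the tap: R_th = R_A‖R_B = (397 × 886)/1283 = 274 Ω.

V_th = 23.4 V, R_th = 274 Ω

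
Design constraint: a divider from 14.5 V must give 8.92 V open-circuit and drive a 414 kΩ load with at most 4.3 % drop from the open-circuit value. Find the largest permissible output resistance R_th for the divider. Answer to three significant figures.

Loading drop = R_th/(R_th + R_L) ≤ 0.0430, so R_th ≤ R_L · ε/(1−ε) = 414 kΩ × 0.0430/0.9570 = 18.6 kΩ.
(Any R1, R2 with R2/(R1+R2) = 0.615 and R1‖R2 ≤ 18.6 kΩ will meet the spec.)

R_th ≤ 18.6 kΩ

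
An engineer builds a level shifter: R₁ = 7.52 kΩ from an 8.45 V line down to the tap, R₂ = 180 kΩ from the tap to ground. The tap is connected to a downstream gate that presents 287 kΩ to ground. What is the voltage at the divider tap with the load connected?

V_out ≈ 7.91 V

The load sits in parallel with R₂: R₂‖R_L = (180 × 287) / (180 + 287) = 110.6 kΩ.
V_out = 8.45 × 110.6 / (7.52 + 110.6) = 8.45 × 110.6/118.1 = 7.91 V.
(Unloaded it would have been 8.11 V.)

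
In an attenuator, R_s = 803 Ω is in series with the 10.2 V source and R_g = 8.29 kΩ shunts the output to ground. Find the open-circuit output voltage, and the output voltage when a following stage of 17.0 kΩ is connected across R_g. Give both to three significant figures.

Open-circuit: V = 10.2 × 8290/(803 + 8290) = 9.30 V.
With the load, R_g becomes R_g‖R_L = 5573 Ω, so V = 10.2 × 5573/6376 = 8.92 V.

Unloaded: 9.30 V; loaded: 8.92 V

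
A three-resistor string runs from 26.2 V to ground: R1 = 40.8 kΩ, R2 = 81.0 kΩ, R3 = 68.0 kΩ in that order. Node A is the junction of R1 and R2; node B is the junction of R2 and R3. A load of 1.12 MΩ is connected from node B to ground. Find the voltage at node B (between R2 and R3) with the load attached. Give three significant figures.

At node B, R3 is in parallel with the load: R3‖R_L = 64.11 kΩ.
Below node A the resistance is R2 + (R3‖R_L) = 145.1 kΩ, so V_A = 26.2 × 145.1/185.9 = 20.45 V.
Then V_B = V_A × (R3‖R_L)/(R2 + R3‖R_L) = 20.45 × 64.11/145.1 = 9.03 V.

V ≈ 9.03 V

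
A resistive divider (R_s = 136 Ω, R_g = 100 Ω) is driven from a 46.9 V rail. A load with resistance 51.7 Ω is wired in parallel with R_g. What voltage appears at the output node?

The load sits in parallel with R_g: R_g‖R_L = (100 × 51.7) / (100 + 51.7) = 34.08 Ω.
V_out = 46.9 × 34.08 / (136 + 34.08) = 46.9 × 34.08/170.1 = 9.40 V.

V_out ≈ 9.40 V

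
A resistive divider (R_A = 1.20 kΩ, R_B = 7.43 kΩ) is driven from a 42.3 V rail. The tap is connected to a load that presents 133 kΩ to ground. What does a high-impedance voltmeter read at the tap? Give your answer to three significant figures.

V_out ≈ 36.1 V

The load sits in parallel with R_B: R_B‖R_L = (7.43 × 133) / (7.43 + 133) = 7.037 kΩ.
V_out = 42.3 × 7.037 / (1.20 + 7.037) = 42.3 × 7.037/8.237 = 36.1 V.
(Unloaded it would have been 36.4 V.)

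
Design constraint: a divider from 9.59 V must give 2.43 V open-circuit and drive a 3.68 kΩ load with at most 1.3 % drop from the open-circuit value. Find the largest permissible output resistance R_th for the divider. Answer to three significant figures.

R_th ≤ 48.5 Ω

Loading drop = R_th/(R_th + R_L) ≤ 0.0130, so R_th ≤ R_L · ε/(1−ε) = 3.68 kΩ × 0.0130/0.9870 = 48.5 Ω.
(Any R1, R2 with R2/(R1+R2) = 0.253 and R1‖R2 ≤ 48.5 Ω will meet the spec.)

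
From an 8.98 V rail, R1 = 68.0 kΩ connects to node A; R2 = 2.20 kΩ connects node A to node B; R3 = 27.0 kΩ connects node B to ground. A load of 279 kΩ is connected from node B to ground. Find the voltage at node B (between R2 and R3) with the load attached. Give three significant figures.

V ≈ 2.33 V

At node B, R3 is in parallel with the load: R3‖R_L = 24.62 kΩ.
Below node A the resistance is R2 + (R3‖R_L) = 26.82 kΩ, so V_A = 8.98 × 26.82/94.82 = 2.540 V.
Then V_B = V_A × (R3‖R_L)/(R2 + R3‖R_L) = 2.540 × 24.62/26.82 = 2.33 V.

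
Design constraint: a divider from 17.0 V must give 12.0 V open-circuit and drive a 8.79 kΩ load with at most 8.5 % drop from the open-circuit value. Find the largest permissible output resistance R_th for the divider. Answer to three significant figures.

R_th ≤ 817 Ω

Loading drop = R_th/(R_th + R_L) ≤ 0.0850, so R_th ≤ R_L · ε/(1−ε) = 8.79 kΩ × 0.0850/0.9150 = 817 Ω.
(Any R1, R2 with R2/(R1+R2) = 0.706 and R1‖R2 ≤ 817 Ω will meet the spec.)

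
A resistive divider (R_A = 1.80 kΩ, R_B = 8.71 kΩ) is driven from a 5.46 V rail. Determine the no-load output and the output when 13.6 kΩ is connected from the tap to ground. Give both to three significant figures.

Unloaded: 4.52 V; loaded: 4.08 V

Open-circuit: V = 5.46 × 8.71/(1.80 + 8.71) = 4.52 V.
With the load, R_B becomes R_B‖R_L = 5.310 kΩ, so V = 5.46 × 5.310/7.110 = 4.08 V.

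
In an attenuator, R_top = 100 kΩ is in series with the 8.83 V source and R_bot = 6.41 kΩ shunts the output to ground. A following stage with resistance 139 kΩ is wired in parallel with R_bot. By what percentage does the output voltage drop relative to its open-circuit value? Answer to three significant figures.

The divider's output (Thévenin) resistance is R_top‖R_bot = 6.024 kΩ.
Fractional drop under load = R_th/(R_th + R_L) = 6.024 / (6.024 + 139) = 0.04154.
So the output falls by 4.15 %.

4.15 %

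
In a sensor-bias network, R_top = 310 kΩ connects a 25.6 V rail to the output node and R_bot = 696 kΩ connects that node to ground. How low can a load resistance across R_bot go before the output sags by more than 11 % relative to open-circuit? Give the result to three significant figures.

R_L(min) ≈ 1.74 MΩ

Output resistance R_th = R_top‖R_bot = (310 × 696)/1006 = 214.5 kΩ.
The fractional drop is R_th/(R_th + R_L); requiring this ≤ 0.110 gives R_L ≥ R_th(1/0.110 − 1) = 214.5 × 8.091 = 1.74 MΩ.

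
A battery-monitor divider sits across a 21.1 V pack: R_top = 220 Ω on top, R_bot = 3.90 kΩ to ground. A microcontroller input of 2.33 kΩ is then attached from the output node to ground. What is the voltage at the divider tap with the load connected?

V_out ≈ 18.3 V

The load sits in parallel with R_bot: R_bot‖R_L = (3900 × 2330) / (3900 + 2330) = 1459 Ω.
V_out = 21.1 × 1459 / (220 + 1459) = 21.1 × 1459/1679 = 18.3 V.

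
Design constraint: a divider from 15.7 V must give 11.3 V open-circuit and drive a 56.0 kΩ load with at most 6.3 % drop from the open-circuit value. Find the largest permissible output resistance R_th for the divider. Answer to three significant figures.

R_th ≤ 3.77 kΩ

Loading drop = R_th/(R_th + R_L) ≤ 0.0630, so R_th ≤ R_L · ε/(1−ε) = 56.0 kΩ × 0.0630/0.9370 = 3.77 kΩ.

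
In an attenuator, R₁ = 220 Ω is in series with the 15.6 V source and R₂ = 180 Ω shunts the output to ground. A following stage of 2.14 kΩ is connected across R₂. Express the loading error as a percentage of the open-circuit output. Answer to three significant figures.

The divider's output (Thévenin) resistance is R₁‖R₂ = 99.00 Ω.
Fractional drop under load = R_th/(R_th + R_L) = 99.00 / (99.00 + 2140) = 0.04422.
So the output falls by 4.42 %.

4.42 %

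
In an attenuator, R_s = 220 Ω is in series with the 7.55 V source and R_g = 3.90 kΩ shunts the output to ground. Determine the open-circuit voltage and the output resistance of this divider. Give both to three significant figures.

V_th is the open-circuit tap voltage: 7.55 × 3900/(220 + 3900) = 7.15 V.
With the supply zeroed, R_s and R_g appear in parallel from the tap: R_th = R_s‖R_g = (220 × 3900)/4120 = 208 Ω.

V_th = 7.15 V, R_th = 208 Ω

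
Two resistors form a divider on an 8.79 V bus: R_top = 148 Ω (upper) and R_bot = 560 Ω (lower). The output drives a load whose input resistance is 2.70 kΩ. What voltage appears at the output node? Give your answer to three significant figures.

The load sits in parallel with R_bot: R_bot‖R_L = (560 × 2700) / (560 + 2700) = 463.8 Ω.
V_out = 8.79 × 463.8 / (148 + 463.8) = 8.79 × 463.8/611.8 = 6.66 V.

V_out ≈ 6.66 V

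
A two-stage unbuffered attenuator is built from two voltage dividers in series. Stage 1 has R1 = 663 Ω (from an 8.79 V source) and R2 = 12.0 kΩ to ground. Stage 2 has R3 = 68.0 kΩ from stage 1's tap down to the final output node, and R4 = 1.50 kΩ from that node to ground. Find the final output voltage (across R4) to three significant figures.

V_out ≈ 0.178 V

Stage 2 presents R3+R4 = 69500 Ω as a load on stage 1's tap.
Stage 1's lower leg becomes R2‖(R3+R4) = 10230 Ω, so V_mid = 8.79 × 10230/10900 = 8.255 V.
Stage 2 is itself unloaded: V_out = V_mid × R4/(R3+R4) = 8.255 × 1500/69500 = 0.178 V.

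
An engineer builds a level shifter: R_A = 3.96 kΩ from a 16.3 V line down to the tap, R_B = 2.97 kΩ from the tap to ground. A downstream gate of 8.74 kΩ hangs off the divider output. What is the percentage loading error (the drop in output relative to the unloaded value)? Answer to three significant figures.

16.3 %

Unloaded V = 16.3 × 2.97/6.930 = 6.986 V.
Loaded: R_B‖R_L = 2.217 kΩ, giving V = 16.3 × 2.217/6.177 = 5.850 V.
Drop = (6.986 − 5.850) / 6.986 = 16.3 %.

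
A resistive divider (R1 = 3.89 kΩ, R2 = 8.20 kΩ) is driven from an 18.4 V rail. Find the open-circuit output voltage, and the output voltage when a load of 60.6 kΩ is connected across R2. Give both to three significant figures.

Open-circuit: V = 18.4 × 8.20/(3.89 + 8.20) = 12.5 V.
With the load, R2 becomes R2‖R_L = 7.223 kΩ, so V = 18.4 × 7.223/11.11 = 12.0 V.

Unloaded: 12.5 V; loaded: 12.0 V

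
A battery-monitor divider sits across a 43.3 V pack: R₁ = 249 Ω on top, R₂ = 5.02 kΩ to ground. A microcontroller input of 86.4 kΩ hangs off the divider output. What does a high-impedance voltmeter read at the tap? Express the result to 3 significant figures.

V_out ≈ 41.1 V

The load sits in parallel with R₂: R₂‖R_L = (5020 × 86400) / (5020 + 86400) = 4744 Ω.
V_out = 43.3 × 4744 / (249 + 4744) = 43.3 × 4744/4993 = 41.1 V.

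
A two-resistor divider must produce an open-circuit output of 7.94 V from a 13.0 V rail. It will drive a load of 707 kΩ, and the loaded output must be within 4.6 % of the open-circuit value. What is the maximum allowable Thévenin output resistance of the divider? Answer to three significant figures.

Loading drop = R_th/(R_th + R_L) ≤ 0.0460, so R_th ≤ R_L · ε/(1−ε) = 707 kΩ × 0.0460/0.9540 = 34.1 kΩ.
(Any R1, R2 with R2/(R1+R2) = 0.611 and R1‖R2 ≤ 34.1 kΩ will meet the spec.)

R_th ≤ 34.1 kΩ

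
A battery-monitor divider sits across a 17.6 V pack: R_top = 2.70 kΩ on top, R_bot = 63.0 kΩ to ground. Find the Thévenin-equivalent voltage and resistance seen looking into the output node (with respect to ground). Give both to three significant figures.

V_th = 16.9 V, R_th = 2.59 kΩ

V_th is the open-circuit tap voltage: 17.6 × 63.0/(2.70 + 63.0) = 16.9 V.
With the supply zeroed, R_top and R_bot appear in parallel from the tap: R_th = R_top‖R_bot = (2.70 × 63.0)/65.70 = 2.59 kΩ.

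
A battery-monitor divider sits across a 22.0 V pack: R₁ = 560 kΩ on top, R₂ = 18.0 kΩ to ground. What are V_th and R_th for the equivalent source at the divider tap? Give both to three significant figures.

V_th = 0.685 V, R_th = 17.4 kΩ

V_th is the open-circuit tap voltage: 22.0 × 18.0/(560 + 18.0) = 0.685 V.
With the supply zeroed, R₁ and R₂ appear in parallel from the tap: R_th = R₁‖R₂ = (560 × 18.0)/578.0 = 17.4 kΩ.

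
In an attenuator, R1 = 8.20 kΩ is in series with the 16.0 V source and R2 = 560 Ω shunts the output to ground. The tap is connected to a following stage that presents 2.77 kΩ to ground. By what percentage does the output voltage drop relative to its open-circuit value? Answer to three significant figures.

15.9 %

Unloaded V = 16.0 × 560/8760 = 1.023 V.
Loaded: R2‖R_L = 465.8 Ω, giving V = 16.0 × 465.8/8666 = 0.8601 V.
Drop = (1.023 − 0.8601) / 1.023 = 15.9 %.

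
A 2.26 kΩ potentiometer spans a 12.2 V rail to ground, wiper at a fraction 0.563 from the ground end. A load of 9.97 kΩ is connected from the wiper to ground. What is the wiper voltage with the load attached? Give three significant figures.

V ≈ 6.51 V

The wiper splits the pot into (1−α)R = 987.6 Ω above and αR = 1272 Ω below.
Lower section ‖ load = 1128 Ω.
V_wiper = 12.2 × 1128/(987.6 + 1128) = 6.51 V.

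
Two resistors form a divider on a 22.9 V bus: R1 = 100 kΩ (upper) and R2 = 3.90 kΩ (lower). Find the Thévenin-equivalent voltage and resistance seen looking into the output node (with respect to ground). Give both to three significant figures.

V_th = 0.860 V, R_th = 3.75 kΩ

V_th is the open-circuit tap voltage: 22.9 × 3.90/(100 + 3.90) = 0.860 V.
With the supply zeroed, R1 and R2 appear in parallel from the tap: R_th = R1‖R2 = (100 × 3.90)/103.9 = 3.75 kΩ.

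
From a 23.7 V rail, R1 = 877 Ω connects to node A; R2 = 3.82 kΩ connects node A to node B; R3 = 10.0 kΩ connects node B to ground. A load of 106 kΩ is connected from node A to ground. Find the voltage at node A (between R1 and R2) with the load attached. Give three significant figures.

V ≈ 22.1 V

Below node A the series string R2+R3 = 13820 Ω sits in parallel with the 106000 Ω load: 12230 Ω.
V_A = 23.7 × 12230/(877 + 12230) = 22.1 V.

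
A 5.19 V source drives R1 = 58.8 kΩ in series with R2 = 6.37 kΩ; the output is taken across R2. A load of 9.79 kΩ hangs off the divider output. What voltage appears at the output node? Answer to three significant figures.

The load sits in parallel with R2: R2‖R_L = (6.37 × 9.79) / (6.37 + 9.79) = 3.859 kΩ.
V_out = 5.19 × 3.859 / (58.8 + 3.859) = 5.19 × 3.859/62.66 = 0.320 V.
(Unloaded it would have been 0.507 V.)

V_out ≈ 0.320 V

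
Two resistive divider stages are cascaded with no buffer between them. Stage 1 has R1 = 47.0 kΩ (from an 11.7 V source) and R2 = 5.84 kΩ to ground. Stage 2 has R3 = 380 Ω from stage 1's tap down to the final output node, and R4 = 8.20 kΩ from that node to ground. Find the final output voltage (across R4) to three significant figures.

V_out ≈ 0.770 V

Stage 2 presents R3+R4 = 8580 Ω as a load on stage 1's tap.
Stage 1's lower leg becomes R2‖(R3+R4) = 3475 Ω, so V_mid = 11.7 × 3475/50470 = 0.8055 V.
Stage 2 is itself unloaded: V_out = V_mid × R4/(R3+R4) = 0.8055 × 8200/8580 = 0.770 V.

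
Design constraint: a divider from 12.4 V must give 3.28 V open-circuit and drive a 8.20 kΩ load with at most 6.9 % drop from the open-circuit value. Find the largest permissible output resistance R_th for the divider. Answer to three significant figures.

R_th ≤ 608 Ω

Loading drop = R_th/(R_th + R_L) ≤ 0.0690, so R_th ≤ R_L · ε/(1−ε) = 8.20 kΩ × 0.0690/0.9310 = 608 Ω.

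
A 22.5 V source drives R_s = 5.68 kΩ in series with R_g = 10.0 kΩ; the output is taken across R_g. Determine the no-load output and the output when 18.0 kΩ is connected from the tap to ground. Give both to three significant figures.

Open-circuit: V = 22.5 × 10.0/(5.68 + 10.0) = 14.3 V.
With the load, R_g becomes R_g‖R_L = 6.429 kΩ, so V = 22.5 × 6.429/12.11 = 11.9 V.

Unloaded: 14.3 V; loaded: 11.9 V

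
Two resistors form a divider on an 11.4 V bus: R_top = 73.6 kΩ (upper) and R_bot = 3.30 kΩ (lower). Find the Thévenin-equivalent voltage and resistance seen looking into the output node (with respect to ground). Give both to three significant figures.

V_th = 0.489 V, R_th = 3.16 kΩ

V_th is the open-circuit tap voltage: 11.4 × 3.30/(73.6 + 3.30) = 0.489 V.
With the supply zeroed, R_top and R_bot appear in parallel from the tap: R_th = R_top‖R_bot = (73.6 × 3.30)/76.90 = 3.16 kΩ.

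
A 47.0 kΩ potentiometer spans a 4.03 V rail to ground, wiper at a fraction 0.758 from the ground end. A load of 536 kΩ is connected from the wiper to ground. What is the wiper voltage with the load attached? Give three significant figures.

The wiper splits the pot into (1−α)R = 11.37 kΩ above and αR = 35.63 kΩ below.
Lower section ‖ load = 33.41 kΩ.
V_wiper = 4.03 × 33.41/(11.37 + 33.41) = 3.01 V.

V ≈ 3.01 V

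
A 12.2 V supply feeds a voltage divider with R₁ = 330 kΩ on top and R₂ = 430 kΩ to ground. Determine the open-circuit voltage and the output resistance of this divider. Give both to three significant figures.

V_th = 6.90 V, R_th = 187 kΩ

V_th is the open-circuit tap voltage: 12.2 × 430/(330 + 430) = 6.90 V.
With the supply zeroed, R₁ and R₂ appear in parallel from the tap: R_th = R₁‖R₂ = (330 × 430)/760.0 = 187 kΩ.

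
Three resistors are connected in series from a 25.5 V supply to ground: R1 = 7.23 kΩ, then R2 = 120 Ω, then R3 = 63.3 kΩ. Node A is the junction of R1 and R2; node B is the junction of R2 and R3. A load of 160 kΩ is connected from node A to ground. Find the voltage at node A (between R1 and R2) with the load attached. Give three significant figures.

Below node A the series string R2+R3 = 63420 Ω sits in parallel with the 160000 Ω load: 45420 Ω.
V_A = 25.5 × 45420/(7230 + 45420) = 22.0 V.

V ≈ 22.0 V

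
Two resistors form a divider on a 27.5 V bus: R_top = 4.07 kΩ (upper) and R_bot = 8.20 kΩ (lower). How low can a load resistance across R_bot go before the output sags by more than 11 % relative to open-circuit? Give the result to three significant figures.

Output resistance R_th = R_top‖R_bot = (4.07 × 8.20)/12.27 = 2.720 kΩ.
The fractional drop is R_th/(R_th + R_L); requiring this ≤ 0.110 gives R_L ≥ R_th(1/0.110 − 1) = 2.720 × 8.091 = 22.0 kΩ.

R_L(min) ≈ 22.0 kΩ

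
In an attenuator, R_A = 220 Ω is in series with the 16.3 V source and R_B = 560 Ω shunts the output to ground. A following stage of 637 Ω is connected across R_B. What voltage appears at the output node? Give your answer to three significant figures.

V_out ≈ 9.38 V

The load sits in parallel with R_B: R_B‖R_L = (560 × 637) / (560 + 637) = 298.0 Ω.
V_out = 16.3 × 298.0 / (220 + 298.0) = 16.3 × 298.0/518.0 = 9.38 V.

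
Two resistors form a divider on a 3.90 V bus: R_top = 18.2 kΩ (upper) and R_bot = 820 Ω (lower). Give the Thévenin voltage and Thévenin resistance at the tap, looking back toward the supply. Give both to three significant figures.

V_th = 0.168 V, R_th = 785 Ω

V_th is the open-circuit tap voltage: 3.90 × 820/(18200 + 820) = 0.168 V.
With the supply zeroed, R_top and R_bot appear in parallel from the tap: R_th = R_top‖R_bot = (18200 × 820)/19020 = 785 Ω.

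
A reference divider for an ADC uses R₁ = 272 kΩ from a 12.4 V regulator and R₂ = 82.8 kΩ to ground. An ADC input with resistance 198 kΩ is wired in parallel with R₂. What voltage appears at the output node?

The load sits in parallel with R₂: R₂‖R_L = (82.8 × 198) / (82.8 + 198) = 58.38 kΩ.
V_out = 12.4 × 58.38 / (272 + 58.38) = 12.4 × 58.38/330.4 = 2.19 V.
(Unloaded it would have been 2.89 V.)

V_out ≈ 2.19 V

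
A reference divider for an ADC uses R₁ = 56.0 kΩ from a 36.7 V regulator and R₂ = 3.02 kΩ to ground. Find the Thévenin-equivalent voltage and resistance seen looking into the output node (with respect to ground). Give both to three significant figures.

V_th is the open-circuit tap voltage: 36.7 × 3.02/(56.0 + 3.02) = 1.88 V.
With the supply zeroed, R₁ and R₂ appear in parallel from the tap: R_th = R₁‖R₂ = (56.0 × 3.02)/59.02 = 2.87 kΩ.

V_th = 1.88 V, R_th = 2.87 kΩ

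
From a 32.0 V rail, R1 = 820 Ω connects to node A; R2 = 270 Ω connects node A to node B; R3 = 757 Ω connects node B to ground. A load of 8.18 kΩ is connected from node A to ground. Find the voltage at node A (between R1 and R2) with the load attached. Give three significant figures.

Below node A the series string R2+R3 = 1027 Ω sits in parallel with the 8180 Ω load: 912.4 Ω.
V_A = 32.0 × 912.4/(820 + 912.4) = 16.9 V.

V ≈ 16.9 V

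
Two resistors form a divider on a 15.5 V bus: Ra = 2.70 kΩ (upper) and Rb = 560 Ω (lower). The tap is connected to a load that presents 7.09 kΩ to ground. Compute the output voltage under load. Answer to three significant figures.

The load sits in parallel with Rb: Rb‖R_L = (560 × 7090) / (560 + 7090) = 519.0 Ω.
V_out = 15.5 × 519.0 / (2700 + 519.0) = 15.5 × 519.0/3219 = 2.50 V.
(Unloaded it would have been 2.66 V.)

V_out ≈ 2.50 V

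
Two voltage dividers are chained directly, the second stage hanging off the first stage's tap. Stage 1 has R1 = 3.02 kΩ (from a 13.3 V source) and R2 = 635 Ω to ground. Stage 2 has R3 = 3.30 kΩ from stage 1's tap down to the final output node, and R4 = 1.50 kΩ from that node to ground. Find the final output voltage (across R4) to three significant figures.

Stage 2 presents R3+R4 = 4800 Ω as a load on stage 1's tap.
Stage 1's lower leg becomes R2‖(R3+R4) = 560.8 Ω, so V_mid = 13.3 × 560.8/3581 = 2.083 V.
Stage 2 is itself unloaded: V_out = V_mid × R4/(R3+R4) = 2.083 × 1500/4800 = 0.651 V.

V_out ≈ 0.651 V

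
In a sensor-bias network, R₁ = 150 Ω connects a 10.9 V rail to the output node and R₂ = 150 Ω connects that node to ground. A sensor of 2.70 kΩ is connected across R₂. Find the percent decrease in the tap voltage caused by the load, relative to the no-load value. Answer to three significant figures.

2.70 %

The divider's output (Thévenin) resistance is R₁‖R₂ = 75.00 Ω.
Fractional drop under load = R_th/(R_th + R_L) = 75.00 / (75.00 + 2700) = 0.02703.
So the output falls by 2.70 %.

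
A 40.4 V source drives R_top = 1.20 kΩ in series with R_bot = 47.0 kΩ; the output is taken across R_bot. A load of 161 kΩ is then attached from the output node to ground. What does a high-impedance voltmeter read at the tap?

The load sits in parallel with R_bot: R_bot‖R_L = (47.0 × 161) / (47.0 + 161) = 36.38 kΩ.
V_out = 40.4 × 36.38 / (1.20 + 36.38) = 40.4 × 36.38/37.58 = 39.1 V.

V_out ≈ 39.1 V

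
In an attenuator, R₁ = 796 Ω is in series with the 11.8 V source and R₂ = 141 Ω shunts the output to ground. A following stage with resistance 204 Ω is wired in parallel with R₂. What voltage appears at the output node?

V_out ≈ 1.12 V

The load sits in parallel with R₂: R₂‖R_L = (141 × 204) / (141 + 204) = 83.37 Ω.
V_out = 11.8 × 83.37 / (796 + 83.37) = 11.8 × 83.37/879.4 = 1.12 V.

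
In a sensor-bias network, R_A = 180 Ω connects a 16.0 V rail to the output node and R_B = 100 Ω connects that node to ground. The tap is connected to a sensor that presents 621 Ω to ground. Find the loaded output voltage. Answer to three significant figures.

V_out ≈ 5.18 V

The load sits in parallel with R_B: R_B‖R_L = (100 × 621) / (100 + 621) = 86.13 Ω.
V_out = 16.0 × 86.13 / (180 + 86.13) = 16.0 × 86.13/266.1 = 5.18 V.
(Unloaded it would have been 5.71 V.)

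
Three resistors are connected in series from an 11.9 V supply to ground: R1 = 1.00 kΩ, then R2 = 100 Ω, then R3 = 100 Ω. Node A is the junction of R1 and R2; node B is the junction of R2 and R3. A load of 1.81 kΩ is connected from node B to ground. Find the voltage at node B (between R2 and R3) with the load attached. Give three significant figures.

At node B, R3 is in parallel with the load: R3‖R_L = 94.76 Ω.
Below node A the resistance is R2 + (R3‖R_L) = 194.8 Ω, so V_A = 11.9 × 194.8/1195 = 1.940 V.
Then V_B = V_A × (R3‖R_L)/(R2 + R3‖R_L) = 1.940 × 94.76/194.8 = 0.944 V.

V ≈ 0.944 V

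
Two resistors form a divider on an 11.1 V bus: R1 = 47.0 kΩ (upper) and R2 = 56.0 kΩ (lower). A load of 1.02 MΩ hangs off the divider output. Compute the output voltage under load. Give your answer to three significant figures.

The load sits in parallel with R2: R2‖R_L = (56.0 × 1020) / (56.0 + 1020) = 53.09 kΩ.
V_out = 11.1 × 53.09 / (47.0 + 53.09) = 11.1 × 53.09/100.1 = 5.89 V.

V_out ≈ 5.89 V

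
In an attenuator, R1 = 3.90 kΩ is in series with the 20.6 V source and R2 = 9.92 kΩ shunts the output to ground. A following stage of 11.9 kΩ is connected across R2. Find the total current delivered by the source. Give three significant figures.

R2‖R_L = 5.410 kΩ, so the source sees R1 + R2‖R_L = 9.310 kΩ.
I = 20.6 V / 9.310 kΩ = 2.21 mA.

I ≈ 2.21 mA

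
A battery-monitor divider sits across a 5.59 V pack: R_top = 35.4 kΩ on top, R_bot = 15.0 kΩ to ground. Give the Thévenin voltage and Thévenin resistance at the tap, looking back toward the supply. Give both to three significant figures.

V_th is the open-circuit tap voltage: 5.59 × 15.0/(35.4 + 15.0) = 1.66 V.
With the supply zeroed, R_top and R_bot appear in parallel from the tap: R_th = R_top‖R_bot = (35.4 × 15.0)/50.40 = 10.5 kΩ.

V_th = 1.66 V, R_th = 10.5 kΩ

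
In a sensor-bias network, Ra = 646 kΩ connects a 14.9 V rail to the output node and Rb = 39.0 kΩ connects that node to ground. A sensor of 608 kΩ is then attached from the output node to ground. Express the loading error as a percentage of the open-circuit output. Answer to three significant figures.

5.70 %

The divider's output (Thévenin) resistance is Ra‖Rb = 36.78 kΩ.
Fractional drop under load = R_th/(R_th + R_L) = 36.78 / (36.78 + 608) = 0.05704.
So the output falls by 5.70 %.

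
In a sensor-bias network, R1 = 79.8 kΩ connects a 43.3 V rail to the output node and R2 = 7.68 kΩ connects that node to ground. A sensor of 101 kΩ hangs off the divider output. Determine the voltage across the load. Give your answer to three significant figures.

V_out ≈ 3.55 V

The load sits in parallel with R2: R2‖R_L = (7.68 × 101) / (7.68 + 101) = 7.137 kΩ.
V_out = 43.3 × 7.137 / (79.8 + 7.137) = 43.3 × 7.137/86.94 = 3.55 V.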